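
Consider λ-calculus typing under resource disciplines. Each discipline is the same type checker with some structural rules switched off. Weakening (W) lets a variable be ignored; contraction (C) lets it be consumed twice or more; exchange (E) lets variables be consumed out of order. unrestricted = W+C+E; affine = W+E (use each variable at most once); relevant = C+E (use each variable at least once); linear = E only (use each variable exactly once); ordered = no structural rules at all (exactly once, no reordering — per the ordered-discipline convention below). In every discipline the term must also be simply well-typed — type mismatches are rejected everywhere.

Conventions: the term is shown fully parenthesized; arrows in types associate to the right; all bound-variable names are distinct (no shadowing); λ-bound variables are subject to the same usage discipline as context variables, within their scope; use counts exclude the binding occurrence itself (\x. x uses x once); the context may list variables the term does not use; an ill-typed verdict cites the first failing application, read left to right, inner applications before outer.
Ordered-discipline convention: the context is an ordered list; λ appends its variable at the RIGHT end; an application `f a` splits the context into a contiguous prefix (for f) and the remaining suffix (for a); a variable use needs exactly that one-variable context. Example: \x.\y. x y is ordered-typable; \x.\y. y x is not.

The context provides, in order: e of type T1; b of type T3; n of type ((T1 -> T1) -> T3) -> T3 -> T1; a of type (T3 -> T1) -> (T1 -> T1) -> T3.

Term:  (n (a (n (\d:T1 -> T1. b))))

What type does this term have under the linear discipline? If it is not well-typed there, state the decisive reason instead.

not well-typed under linear — uses contraction: n ×2; e, d never used (weakening)
variable uses: e: 0×, b: 1×, n: 2×, a: 1×, d (λ-bound): 0×
use order (left to right): n, a, n, b
typing: well-typed — term : T3 -> T1
per-discipline verdicts: ordered ✗; linear ✗; affine ✗; relevant ✗; unrestricted ✓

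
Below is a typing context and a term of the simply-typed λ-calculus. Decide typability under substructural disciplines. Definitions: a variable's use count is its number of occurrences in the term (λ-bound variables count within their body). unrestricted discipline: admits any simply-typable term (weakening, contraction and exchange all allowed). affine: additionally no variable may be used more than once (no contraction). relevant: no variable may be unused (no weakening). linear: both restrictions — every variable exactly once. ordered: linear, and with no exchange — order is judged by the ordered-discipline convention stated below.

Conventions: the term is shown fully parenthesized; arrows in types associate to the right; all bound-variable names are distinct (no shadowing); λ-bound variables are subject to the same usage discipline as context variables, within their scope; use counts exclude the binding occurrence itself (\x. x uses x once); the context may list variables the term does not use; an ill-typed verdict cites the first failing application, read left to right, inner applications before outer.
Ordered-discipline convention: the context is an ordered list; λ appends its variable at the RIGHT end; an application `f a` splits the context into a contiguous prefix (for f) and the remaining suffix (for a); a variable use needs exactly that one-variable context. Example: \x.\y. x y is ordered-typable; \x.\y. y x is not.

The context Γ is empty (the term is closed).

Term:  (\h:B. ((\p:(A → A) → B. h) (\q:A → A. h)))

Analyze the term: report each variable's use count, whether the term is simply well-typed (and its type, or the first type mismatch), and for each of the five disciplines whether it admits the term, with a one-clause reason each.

use counts: h [bound]=2, p [bound]=0, q [bound]=0
use order (left to right): h, h
typing: the term checks, with type B → B
ordered: ✗, needs contraction — h ×2; p, q never used (weakening)
linear: ✗, needs contraction — h ×2; p, q never used (weakening)
affine: ✗, needs contraction — h ×2
relevant: ✗, p, q never used (weakening)
unrestricted: ✓, simply typable at B → B; W, C, E all held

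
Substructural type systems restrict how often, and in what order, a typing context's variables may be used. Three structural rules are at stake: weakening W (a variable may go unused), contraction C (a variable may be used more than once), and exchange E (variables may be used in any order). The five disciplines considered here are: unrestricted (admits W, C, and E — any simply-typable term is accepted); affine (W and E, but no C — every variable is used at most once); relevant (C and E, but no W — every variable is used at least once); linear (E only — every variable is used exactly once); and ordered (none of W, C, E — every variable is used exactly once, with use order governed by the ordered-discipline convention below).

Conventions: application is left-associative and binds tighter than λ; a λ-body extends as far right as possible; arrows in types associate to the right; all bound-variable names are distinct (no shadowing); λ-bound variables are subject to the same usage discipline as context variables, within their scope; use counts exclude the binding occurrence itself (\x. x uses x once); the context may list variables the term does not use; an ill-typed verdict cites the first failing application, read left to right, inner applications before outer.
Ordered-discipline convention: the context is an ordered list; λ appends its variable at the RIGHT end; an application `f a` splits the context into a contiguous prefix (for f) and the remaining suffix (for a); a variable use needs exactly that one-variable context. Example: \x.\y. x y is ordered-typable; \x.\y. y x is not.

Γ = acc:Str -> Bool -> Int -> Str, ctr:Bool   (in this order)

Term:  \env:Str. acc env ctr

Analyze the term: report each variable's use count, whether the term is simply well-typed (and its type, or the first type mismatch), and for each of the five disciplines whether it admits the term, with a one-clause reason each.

counts: acc: 1×; ctr: 1×; env [bound]: 1×
left-to-right use order: acc, env, ctr
typing: well-typed at Str -> Int -> Str
ordered: ✗, needs exchange: uses follow acc, env, ctr
linear: ✓, each of acc, ctr, env used exactly once
affine: ✓, no duplicate uses among acc, ctr, env
relevant: ✓, every one of acc, ctr, env appears
unrestricted: ✓, well-typed at Str -> Int -> Str; no restrictions here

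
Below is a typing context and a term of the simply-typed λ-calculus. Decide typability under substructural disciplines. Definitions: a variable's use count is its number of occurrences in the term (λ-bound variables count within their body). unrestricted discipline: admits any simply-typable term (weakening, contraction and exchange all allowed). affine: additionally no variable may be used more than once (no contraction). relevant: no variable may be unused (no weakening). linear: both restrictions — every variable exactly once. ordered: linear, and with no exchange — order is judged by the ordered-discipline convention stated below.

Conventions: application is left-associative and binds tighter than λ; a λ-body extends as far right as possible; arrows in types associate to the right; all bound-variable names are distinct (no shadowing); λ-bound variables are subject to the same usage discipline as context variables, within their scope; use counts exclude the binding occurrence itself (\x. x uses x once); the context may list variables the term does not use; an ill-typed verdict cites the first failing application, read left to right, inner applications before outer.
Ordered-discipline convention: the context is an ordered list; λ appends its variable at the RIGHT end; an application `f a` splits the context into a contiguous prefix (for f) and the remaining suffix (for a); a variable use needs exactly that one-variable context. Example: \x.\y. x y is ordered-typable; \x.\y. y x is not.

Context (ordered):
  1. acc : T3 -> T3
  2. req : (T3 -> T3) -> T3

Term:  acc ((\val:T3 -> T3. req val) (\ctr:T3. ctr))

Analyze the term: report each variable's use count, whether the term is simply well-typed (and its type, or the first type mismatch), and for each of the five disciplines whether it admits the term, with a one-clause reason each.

counts: acc: 1×; req: 1×; val [bound]: 1×; ctr [bound]: 1×
use order (left to right): acc, req, val, ctr
typing: the term checks, with type T3
ordered: ✓, acc, req, val, ctr: once each, no exchange needed
linear: ✓, single use per variable (acc, req, val, ctr)
affine: ✓, no duplicate uses among acc, req, val, ctr
relevant: ✓, acc, req, val, ctr: all used, weakening unneeded
unrestricted: ✓, type-checks (T3) and nothing is barred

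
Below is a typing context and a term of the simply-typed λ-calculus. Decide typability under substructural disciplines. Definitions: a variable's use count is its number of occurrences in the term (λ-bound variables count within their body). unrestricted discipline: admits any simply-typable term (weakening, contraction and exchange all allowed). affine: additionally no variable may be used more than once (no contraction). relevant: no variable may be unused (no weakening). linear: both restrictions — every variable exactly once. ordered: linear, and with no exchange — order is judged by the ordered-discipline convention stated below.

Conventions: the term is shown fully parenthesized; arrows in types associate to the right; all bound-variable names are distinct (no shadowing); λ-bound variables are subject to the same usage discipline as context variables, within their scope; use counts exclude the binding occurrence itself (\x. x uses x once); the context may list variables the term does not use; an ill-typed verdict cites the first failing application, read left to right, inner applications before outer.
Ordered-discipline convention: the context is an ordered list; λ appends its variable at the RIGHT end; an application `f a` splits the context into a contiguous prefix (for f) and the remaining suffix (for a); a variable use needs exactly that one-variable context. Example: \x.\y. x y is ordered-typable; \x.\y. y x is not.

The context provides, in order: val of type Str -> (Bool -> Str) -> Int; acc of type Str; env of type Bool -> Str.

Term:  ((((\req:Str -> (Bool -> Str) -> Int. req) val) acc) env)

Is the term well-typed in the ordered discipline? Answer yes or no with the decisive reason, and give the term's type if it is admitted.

yes — single-use (val, acc, env, req), ordered derivation ok; term : Int
variable uses: val: 1; acc: 1; env: 1; req (λ-bound): 1
uses in reading order: req, val, acc, env
typing: ✓ — Int
summary: ordered ✓ · linear ✓ · affine ✓ · relevant ✓ · unrestricted ✓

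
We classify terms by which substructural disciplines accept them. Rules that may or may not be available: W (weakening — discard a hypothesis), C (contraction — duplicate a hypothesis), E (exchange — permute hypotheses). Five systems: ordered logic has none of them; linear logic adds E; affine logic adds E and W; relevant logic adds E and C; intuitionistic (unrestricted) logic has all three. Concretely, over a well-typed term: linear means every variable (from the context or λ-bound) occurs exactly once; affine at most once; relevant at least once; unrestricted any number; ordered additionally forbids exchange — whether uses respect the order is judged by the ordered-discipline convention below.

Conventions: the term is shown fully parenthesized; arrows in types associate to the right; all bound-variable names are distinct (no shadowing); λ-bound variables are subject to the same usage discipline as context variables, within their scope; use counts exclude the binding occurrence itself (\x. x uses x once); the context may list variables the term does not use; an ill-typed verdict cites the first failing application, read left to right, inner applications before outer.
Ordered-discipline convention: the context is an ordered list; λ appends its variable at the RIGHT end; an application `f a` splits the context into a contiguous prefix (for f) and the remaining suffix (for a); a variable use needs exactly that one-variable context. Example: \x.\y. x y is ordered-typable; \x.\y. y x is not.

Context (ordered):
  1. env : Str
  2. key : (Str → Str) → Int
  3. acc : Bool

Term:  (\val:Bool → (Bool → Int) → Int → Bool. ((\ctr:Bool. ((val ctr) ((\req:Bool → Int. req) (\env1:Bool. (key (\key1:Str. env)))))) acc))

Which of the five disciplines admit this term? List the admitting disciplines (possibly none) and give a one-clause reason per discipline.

admitted in: affine, unrestricted
variable uses: env: 1×; key: 1×; acc: 1×; val [bound]: 1×; ctr [bound]: 1×; req [bound]: 1×; env1 [bound]: 0×; key1 [bound]: 0×
use order (left to right): val, ctr, req, key, env, acc
typing: well-typed — term : (Bool → (Bool → Int) → Int → Bool) → Int → Bool
ordered: ✗ — needs weakening: env1, key1 unused
linear: ✗ — needs weakening: env1, key1 unused
affine: ✓ — none of env, key, acc, val, ctr, req, env1, key1 used more than once
relevant: ✗ — needs weakening: env1, key1 unused
unrestricted: ✓ — typability at (Bool → (Bool → Int) → Int → Bool) → Int → Bool is all that's needed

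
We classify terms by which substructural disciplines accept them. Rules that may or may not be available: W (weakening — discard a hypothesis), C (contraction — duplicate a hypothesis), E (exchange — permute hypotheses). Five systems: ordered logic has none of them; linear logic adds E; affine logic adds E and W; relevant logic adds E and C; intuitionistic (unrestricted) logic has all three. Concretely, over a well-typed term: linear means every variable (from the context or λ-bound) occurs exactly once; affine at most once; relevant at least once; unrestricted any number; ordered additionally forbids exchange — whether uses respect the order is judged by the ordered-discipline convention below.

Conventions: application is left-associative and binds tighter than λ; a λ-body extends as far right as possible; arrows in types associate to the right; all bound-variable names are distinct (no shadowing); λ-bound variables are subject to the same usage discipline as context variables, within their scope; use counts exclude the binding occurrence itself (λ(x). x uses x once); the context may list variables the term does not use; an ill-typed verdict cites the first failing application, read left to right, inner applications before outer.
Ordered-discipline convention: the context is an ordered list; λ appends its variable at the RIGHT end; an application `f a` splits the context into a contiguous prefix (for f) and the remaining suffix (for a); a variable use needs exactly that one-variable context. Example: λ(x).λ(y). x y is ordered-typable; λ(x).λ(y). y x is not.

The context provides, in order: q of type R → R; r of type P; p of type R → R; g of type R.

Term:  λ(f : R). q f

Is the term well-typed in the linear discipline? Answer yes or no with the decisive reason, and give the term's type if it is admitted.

no — unused: r, p, g — weakening required
counts: q=1; r=0; p=0; g=0; f (λ-bound)=1
order of uses: q, f
typing: ✓ — R → R
per-discipline verdicts: ordered ✗ · linear ✗ · affine ✓ · relevant ✗ · unrestricted ✓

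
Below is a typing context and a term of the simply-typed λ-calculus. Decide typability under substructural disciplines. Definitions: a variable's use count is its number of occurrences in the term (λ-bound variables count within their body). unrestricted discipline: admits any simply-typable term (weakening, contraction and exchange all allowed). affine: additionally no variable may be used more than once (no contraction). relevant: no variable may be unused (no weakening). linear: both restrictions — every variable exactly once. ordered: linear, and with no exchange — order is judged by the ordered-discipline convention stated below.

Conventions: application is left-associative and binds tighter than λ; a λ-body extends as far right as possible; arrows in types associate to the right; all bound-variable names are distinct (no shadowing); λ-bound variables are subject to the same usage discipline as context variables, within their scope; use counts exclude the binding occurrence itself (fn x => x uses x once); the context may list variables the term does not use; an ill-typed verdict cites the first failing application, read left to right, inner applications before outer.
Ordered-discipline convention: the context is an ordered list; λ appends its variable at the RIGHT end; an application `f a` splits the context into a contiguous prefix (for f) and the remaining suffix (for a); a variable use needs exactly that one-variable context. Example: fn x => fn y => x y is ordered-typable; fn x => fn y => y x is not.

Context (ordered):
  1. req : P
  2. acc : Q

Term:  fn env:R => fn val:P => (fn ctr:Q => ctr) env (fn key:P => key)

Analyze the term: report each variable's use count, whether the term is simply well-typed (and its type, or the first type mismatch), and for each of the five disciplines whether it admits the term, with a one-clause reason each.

counts: req ×0, acc ×0, env [bound] ×1, val [bound] ×0, ctr [bound] ×1, key [bound] ×1
order of uses: ctr, env, key
typing: ill-typed: an argument R mismatches the expected Q
ordered: ✗ — fails simple typing
linear: ✗ — a type mismatch blocks all five
affine: ✗ — the type mismatch rejects it
relevant: ✗ — not simply typable
unrestricted: ✗ — fails simple typing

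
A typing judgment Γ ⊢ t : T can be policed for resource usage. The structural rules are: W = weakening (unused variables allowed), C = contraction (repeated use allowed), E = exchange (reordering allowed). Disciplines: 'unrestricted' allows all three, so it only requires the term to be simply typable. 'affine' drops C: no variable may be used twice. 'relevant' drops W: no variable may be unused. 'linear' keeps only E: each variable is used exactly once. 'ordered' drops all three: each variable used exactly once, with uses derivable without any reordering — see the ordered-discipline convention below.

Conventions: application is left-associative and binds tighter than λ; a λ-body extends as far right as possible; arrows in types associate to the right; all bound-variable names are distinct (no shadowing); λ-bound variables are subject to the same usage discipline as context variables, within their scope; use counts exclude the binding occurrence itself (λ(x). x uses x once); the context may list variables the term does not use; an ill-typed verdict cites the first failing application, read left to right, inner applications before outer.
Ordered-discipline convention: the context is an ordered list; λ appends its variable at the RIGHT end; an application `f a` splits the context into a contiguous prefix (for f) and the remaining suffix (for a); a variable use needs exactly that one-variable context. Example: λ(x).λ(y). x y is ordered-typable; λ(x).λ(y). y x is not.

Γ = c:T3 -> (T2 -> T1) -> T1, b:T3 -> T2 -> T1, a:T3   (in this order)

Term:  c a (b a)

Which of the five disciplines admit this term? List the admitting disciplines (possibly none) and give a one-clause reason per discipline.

admitted by: relevant, unrestricted
variable uses: c ×1, b ×1, a ×2
uses in reading order: c, a, b, a
typing: well-typed — term : T1
ordered ✗ (needs contraction — a ×2)
linear ✗ (needs contraction — a ×2)
affine ✗ (needs contraction — a ×2)
relevant ✓ (every one of c, b, a appears)
unrestricted ✓ (simply typable at T1; W, C, E all held)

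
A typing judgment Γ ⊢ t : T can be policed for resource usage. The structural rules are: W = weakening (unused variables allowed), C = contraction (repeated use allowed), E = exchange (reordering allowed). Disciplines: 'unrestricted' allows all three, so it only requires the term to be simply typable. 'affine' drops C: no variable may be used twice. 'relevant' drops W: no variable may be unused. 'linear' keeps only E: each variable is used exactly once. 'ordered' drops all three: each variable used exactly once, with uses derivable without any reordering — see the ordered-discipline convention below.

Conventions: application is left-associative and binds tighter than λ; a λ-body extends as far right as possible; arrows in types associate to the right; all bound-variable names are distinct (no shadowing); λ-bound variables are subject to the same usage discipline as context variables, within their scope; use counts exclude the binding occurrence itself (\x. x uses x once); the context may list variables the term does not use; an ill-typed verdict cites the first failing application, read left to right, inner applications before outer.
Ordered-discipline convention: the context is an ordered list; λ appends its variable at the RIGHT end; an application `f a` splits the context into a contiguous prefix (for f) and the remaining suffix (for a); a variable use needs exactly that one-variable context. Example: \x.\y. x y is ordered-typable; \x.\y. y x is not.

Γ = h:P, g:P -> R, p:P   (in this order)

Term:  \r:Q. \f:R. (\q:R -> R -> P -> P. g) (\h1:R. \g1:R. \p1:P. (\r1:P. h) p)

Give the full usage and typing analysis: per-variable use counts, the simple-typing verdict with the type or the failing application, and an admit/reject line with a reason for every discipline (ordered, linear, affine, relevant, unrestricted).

counts: h: 1, g: 1, p: 1, r [bound]: 0, f [bound]: 0, q [bound]: 0, h1 [bound]: 0, g1 [bound]: 0, p1 [bound]: 0, r1 [bound]: 0
order of uses: g, h, p
typing: well-typed — term : Q -> R -> P -> R
ordered ✗ (r, f, q, h1, g1, p1, r1 never used (weakening))
linear ✗ (r, f, q, h1, g1, p1, r1 never used (weakening))
affine ✓ (at most one use each (h, g, p, r, f, q, h1, g1, p1, r1))
relevant ✗ (r, f, q, h1, g1, p1, r1 never used (weakening))
unrestricted ✓ (typability at Q -> R -> P -> R is all that's needed)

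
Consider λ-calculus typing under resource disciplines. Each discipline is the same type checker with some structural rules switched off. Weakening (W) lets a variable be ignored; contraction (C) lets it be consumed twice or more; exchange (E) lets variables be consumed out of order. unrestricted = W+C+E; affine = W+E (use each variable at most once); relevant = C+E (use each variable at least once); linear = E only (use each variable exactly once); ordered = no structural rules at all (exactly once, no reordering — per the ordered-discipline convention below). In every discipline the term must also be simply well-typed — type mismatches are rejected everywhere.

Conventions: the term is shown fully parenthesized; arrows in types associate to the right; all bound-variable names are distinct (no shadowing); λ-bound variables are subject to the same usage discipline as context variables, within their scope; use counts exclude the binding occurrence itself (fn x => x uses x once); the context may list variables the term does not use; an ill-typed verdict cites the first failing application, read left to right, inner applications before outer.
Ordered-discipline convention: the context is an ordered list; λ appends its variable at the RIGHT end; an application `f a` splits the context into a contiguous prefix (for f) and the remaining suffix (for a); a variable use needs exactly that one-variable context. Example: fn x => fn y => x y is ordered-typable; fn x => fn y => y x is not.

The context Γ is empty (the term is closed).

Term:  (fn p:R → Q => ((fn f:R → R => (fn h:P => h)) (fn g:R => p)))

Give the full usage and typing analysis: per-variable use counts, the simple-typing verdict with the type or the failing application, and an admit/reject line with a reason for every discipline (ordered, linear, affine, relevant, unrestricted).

counts: p (bound): 1, f (bound): 0, h (bound): 1, g (bound): 0
order of uses: h, p
typing: ill-typed: an application expects R → R but receives R → R → Q
ordered ✗ (fails simple typing)
linear ✗ (a type mismatch blocks all five)
affine ✗ (the type mismatch rejects it)
relevant ✗ (not simply typable)
unrestricted ✗ (fails simple typing)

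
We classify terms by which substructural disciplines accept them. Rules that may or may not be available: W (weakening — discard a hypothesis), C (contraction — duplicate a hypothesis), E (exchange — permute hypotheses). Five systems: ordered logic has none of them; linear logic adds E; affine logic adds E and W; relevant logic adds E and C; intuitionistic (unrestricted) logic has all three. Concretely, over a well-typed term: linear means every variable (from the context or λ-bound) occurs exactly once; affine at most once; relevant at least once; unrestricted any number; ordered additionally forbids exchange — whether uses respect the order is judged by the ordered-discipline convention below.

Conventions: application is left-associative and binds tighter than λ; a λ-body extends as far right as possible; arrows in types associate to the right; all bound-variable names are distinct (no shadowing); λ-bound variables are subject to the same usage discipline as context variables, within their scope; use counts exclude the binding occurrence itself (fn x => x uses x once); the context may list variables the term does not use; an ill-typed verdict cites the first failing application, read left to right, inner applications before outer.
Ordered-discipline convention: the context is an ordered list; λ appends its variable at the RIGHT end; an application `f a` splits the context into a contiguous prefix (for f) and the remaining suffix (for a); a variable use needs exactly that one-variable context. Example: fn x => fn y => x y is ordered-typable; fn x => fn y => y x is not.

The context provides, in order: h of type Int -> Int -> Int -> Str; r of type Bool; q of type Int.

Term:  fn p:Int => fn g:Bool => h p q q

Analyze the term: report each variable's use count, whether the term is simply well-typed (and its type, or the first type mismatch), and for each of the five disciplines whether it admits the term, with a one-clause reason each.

usage: h: 1, r: 0, q: 2, p (λ-bound): 1, g (λ-bound): 0
left-to-right use order: h, p, q, q
typing: the term checks, with type Int -> Bool -> Str
ordered: ✗, q ×2 used more than once (contraction); needs weakening: r, g unused
linear: ✗, q ×2 used more than once (contraction); needs weakening: r, g unused
affine: ✗, q ×2 used more than once (contraction)
relevant: ✗, needs weakening: r, g unused
unrestricted: ✓, type-checks (Int -> Bool -> Str) and nothing is barred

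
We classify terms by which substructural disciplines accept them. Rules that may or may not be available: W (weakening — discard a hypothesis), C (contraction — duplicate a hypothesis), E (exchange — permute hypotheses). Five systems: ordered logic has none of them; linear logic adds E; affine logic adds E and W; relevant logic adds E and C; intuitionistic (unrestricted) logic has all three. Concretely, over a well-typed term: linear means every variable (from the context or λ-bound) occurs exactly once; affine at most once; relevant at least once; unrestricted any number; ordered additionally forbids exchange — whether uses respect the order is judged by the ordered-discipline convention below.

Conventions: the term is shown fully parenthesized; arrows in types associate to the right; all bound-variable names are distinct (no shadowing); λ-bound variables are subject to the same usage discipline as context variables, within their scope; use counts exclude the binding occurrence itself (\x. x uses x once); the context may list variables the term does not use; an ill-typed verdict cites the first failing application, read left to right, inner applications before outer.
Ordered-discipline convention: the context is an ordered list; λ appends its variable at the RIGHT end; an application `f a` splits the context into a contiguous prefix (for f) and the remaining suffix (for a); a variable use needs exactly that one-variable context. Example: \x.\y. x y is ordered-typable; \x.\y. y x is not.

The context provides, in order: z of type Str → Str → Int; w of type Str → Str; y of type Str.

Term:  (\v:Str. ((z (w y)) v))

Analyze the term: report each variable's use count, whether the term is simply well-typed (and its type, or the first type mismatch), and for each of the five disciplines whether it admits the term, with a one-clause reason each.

counts: z: 1×, w: 1×, y: 1×, v (bound): 1×
order of uses: z, w, y, v
typing: well-typed — term : Str → Int
ordered: ✓, one use each (z, w, y, v); ordered split holds
linear: ✓, z, w, y, v: one use apiece
affine: ✓, at most one use each (z, w, y, v)
relevant: ✓, z, w, y, v: all used, weakening unneeded
unrestricted: ✓, typability at Str → Int is all that's needed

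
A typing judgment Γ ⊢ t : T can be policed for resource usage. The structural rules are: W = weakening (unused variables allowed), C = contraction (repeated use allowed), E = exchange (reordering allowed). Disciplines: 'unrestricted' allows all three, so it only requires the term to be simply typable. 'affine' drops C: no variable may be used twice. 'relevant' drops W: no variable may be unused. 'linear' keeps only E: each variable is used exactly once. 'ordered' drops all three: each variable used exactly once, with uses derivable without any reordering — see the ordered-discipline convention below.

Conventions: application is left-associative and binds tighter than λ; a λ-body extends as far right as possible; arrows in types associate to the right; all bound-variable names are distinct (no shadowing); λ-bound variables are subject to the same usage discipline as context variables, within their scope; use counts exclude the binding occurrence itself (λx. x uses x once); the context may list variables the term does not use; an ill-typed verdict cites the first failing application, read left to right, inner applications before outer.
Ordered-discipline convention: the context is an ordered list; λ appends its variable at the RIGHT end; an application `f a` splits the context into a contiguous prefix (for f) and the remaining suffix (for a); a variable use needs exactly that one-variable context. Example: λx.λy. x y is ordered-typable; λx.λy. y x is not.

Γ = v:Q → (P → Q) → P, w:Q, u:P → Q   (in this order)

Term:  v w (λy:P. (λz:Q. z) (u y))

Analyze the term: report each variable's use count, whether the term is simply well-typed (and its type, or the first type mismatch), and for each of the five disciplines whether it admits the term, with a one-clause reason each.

use counts: v ×1; w ×1; u ×1; y [bound] ×1; z [bound] ×1
order of uses: v, w, z, u, y
typing: ✓ — P
ordered: ✓, v, w, u, y, z: once each, no exchange needed
linear: ✓, exactly-once usage across v, w, u, y, z
affine: ✓, none of v, w, u, y, z used more than once
relevant: ✓, none of v, w, u, y, z goes unused
unrestricted: ✓, well-typed at P; no restrictions here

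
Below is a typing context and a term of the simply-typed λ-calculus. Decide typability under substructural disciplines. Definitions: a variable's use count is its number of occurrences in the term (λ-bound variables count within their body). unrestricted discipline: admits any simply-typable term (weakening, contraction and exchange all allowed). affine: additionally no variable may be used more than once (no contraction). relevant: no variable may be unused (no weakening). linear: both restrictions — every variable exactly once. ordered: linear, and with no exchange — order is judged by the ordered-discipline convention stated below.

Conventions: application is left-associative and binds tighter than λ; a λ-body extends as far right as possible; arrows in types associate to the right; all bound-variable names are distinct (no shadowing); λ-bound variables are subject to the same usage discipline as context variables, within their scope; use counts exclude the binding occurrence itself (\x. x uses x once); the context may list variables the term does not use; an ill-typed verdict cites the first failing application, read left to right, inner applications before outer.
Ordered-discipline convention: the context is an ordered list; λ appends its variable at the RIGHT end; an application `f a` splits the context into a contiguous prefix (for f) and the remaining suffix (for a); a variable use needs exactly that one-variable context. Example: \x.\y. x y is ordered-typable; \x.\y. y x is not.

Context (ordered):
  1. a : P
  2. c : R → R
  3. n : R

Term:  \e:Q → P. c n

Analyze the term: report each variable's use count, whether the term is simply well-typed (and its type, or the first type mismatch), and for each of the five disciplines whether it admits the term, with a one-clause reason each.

counts: a: 0, c: 1, n: 1, e (λ-bound): 0
use order (left to right): c, n
typing: the term checks, with type (Q → P) → R
ordered ✗ (a, e never used (weakening))
linear ✗ (a, e never used (weakening))
affine ✓ (no duplicate uses among a, c, n, e)
relevant ✗ (a, e never used (weakening))
unrestricted ✓ (typability at (Q → P) → R is all that's needed)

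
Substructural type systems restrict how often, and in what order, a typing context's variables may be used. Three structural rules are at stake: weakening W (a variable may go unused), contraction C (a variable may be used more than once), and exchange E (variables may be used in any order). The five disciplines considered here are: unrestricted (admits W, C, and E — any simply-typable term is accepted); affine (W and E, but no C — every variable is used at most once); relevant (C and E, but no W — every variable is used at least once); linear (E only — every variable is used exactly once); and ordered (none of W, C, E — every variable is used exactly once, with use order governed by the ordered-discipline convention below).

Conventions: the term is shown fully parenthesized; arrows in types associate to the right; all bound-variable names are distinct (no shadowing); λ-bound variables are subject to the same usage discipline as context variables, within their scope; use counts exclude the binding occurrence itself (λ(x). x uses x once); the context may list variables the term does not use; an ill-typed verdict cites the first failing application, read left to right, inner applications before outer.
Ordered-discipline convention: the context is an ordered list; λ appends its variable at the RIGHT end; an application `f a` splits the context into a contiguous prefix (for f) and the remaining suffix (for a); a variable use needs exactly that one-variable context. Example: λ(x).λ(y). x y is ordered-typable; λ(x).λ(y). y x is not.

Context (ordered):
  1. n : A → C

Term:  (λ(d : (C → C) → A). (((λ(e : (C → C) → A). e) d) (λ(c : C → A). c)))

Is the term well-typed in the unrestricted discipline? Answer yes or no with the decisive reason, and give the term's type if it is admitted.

no — a type mismatch blocks all five
use counts: n=0, d (bound)=1, e (bound)=1, c (bound)=1
left-to-right use order: e, d, c
typing: ill-typed: argument of type (C → A) → C → A where C → C is required
all disciplines: ordered ✗ | linear ✗ | affine ✗ | relevant ✗ | unrestricted ✗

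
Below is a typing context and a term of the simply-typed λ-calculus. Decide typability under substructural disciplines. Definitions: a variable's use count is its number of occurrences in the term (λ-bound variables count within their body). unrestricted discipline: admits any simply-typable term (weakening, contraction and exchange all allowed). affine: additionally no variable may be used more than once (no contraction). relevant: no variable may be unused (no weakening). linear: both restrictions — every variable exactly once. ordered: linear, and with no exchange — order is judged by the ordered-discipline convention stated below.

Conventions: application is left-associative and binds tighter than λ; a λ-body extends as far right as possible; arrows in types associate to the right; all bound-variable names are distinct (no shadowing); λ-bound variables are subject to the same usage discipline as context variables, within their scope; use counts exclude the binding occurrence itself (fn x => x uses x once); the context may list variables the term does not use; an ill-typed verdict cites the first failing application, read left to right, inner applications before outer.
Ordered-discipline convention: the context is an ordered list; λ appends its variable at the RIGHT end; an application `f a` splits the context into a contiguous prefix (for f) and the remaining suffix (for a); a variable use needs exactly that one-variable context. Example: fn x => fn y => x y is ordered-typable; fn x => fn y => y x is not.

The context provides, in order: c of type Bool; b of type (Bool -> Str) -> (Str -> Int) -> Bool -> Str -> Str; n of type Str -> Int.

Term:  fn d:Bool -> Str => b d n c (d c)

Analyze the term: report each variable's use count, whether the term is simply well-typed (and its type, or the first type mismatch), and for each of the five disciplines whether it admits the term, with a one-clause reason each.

variable uses: c ×2, b ×1, n ×1, d (λ-bound) ×2
left-to-right use order: b, d, n, c, d, c
typing: the term checks, with type (Bool -> Str) -> Str
ordered: ✗ — repeated use of c ×2, d ×2
linear: ✗ — repeated use of c ×2, d ×2
affine: ✗ — repeated use of c ×2, d ×2
relevant: ✓ — every one of c, b, n, d appears
unrestricted: ✓ — well-typed at (Bool -> Str) -> Str; no restrictions here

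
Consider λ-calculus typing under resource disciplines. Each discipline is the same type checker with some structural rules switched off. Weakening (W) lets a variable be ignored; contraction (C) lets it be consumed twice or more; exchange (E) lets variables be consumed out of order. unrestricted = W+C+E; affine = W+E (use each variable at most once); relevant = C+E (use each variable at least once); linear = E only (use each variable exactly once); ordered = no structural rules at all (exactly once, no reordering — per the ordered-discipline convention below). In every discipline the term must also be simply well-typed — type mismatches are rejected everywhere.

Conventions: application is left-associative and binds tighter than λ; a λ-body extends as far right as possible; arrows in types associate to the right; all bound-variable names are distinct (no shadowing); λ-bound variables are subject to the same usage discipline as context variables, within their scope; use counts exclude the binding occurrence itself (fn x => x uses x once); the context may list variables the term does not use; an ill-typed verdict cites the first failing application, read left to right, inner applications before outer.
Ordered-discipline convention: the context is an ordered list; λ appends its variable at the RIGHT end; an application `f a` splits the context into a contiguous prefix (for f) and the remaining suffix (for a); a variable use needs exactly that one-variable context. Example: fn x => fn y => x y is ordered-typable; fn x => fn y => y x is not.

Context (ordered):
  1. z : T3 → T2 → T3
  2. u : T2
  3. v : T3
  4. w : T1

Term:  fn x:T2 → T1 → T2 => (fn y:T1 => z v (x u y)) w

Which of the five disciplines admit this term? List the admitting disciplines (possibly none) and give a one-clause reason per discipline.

admitted in: linear, affine, relevant, unrestricted
usage: z: 1×, u: 1×, v: 1×, w: 1×, x (λ-bound): 1×, y (λ-bound): 1×
uses in reading order: z, v, x, u, y, w
typing: well-typed at (T2 → T1 → T2) → T3
ordered: ✗, no contiguous prefix/suffix split fits z, v, x, u, y, w
linear: ✓, each of z, u, v, w, x, y used exactly once
affine: ✓, none of z, u, v, w, x, y used more than once
relevant: ✓, none of z, u, v, w, x, y goes unused
unrestricted: ✓, type-checks ((T2 → T1 → T2) → T3) and nothing is barred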